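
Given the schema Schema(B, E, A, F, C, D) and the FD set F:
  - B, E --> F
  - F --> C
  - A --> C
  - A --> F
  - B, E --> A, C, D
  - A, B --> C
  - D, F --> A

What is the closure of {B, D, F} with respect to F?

Start with {B, D, F}.
F --> C applies; add {C} → now {B, C, D, F}.
D, F --> A applies; add {A} → now {A, B, C, D, F}.
No further FD applies.

{A, B, C, D, F}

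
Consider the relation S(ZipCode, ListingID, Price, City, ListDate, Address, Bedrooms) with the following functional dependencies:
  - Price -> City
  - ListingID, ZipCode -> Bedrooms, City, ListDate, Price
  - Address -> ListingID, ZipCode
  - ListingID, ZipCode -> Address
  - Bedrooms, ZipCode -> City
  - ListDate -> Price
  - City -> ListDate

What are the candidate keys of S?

{Address} is a candidate key since {Address}⁺ = {Address, Bedrooms, City, ListDate, ListingID, Price, ZipCode} covers every attribute.
{ListingID, ZipCode} is a candidate key since {ListingID, ZipCode}⁺ = {Address, Bedrooms, City, ListDate, ListingID, Price, ZipCode} covers every attribute.
These are minimal and exhaustive — every other superkey contains one of them.

{Address}, {ListingID, ZipCode}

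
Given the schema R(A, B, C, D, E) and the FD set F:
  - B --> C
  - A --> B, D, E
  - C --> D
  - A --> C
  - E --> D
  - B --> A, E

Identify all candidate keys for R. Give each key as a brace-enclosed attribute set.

{A}, {B}

{A}⁺ = {A, B, C, D, E}, which is every attribute, so {A} is a candidate key.
{B}⁺ = {A, B, C, D, E}, which is every attribute, so {B} is a candidate key.
These are minimal and exhaustive — every other superkey contains one of them.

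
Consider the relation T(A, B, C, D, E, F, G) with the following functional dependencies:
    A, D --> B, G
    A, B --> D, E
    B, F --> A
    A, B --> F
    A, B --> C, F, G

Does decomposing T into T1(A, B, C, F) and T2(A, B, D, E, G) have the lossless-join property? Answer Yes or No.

T1 ∩ T2 = {A, B}; its closure under F is {A, B, C, D, E, F, G}.
T1 is contained in that closure, so T1 ∩ T2 --> T1 holds and the join is lossless.

Yes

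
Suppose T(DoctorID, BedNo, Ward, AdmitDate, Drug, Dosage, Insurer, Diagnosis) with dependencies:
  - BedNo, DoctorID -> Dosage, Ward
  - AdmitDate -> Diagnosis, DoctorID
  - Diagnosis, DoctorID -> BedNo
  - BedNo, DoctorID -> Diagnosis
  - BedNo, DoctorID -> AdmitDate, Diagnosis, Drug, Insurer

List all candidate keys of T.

{AdmitDate} is a candidate key since {AdmitDate}⁺ = {AdmitDate, BedNo, Diagnosis, DoctorID, Dosage, Drug, Insurer, Ward} covers every attribute.
{BedNo, DoctorID} is a candidate key since {BedNo, DoctorID}⁺ = {AdmitDate, BedNo, Diagnosis, DoctorID, Dosage, Drug, Insurer, Ward} covers every attribute.
{Diagnosis, DoctorID} is a candidate key since {Diagnosis, DoctorID}⁺ = {AdmitDate, BedNo, Diagnosis, DoctorID, Dosage, Drug, Insurer, Ward} covers every attribute.
No proper subset of any of these is a key, and no other minimal superkey exists.

{AdmitDate}, {BedNo, DoctorID}, {Diagnosis, DoctorID}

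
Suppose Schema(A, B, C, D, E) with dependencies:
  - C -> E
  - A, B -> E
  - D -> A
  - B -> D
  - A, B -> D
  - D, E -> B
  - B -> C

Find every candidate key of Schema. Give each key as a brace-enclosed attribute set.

{B}, {C, D}, {D, E}

Closure of {B} is {A, B, C, D, E}, the whole schema; {B} is a candidate key.
Closure of {C, D} is {A, B, C, D, E}, the whole schema; {C, D} is a candidate key.
Closure of {D, E} is {A, B, C, D, E}, the whole schema; {D, E} is a candidate key.
No proper subset of any of these is a key, and no other minimal superkey exists.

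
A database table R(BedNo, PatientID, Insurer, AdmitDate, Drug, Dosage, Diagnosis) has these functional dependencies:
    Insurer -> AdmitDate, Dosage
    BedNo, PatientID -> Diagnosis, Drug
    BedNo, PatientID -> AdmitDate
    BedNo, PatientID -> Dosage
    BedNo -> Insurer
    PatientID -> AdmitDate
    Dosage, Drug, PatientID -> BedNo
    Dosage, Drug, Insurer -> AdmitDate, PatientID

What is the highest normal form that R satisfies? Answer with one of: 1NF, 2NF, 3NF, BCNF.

Candidate keys: {BedNo, Drug}, {BedNo, PatientID}, {Dosage, Drug, PatientID}, {Drug, Insurer}. Prime attributes: {BedNo, Dosage, Drug, Insurer, PatientID}.
Insurer -> AdmitDate, Dosage breaks BCNF: {Insurer}⁺ = {AdmitDate, Dosage, Insurer}, so {Insurer} is not a superkey.
Insurer -> AdmitDate, Dosage determines the non-prime attribute {AdmitDate} from a non-superkey — 3NF is violated.
Since {BedNo} ⊂ {BedNo, Drug} and {BedNo}⁺ ⊇ {AdmitDate} with {AdmitDate} non-prime, there is a partial dependency; 2NF fails.

1NF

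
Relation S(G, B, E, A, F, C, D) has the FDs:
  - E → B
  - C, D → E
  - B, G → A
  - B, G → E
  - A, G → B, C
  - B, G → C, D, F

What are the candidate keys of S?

No FD produces {G}, so it must be in every candidate key.
{A, G}⁺ = {A, B, C, D, E, F, G}, which is every attribute, so {A, G} is a candidate key.
{B, G}⁺ = {A, B, C, D, E, F, G}, which is every attribute, so {B, G} is a candidate key.
{E, G}⁺ = {A, B, C, D, E, F, G}, which is every attribute, so {E, G} is a candidate key.
{C, D, G}⁺ = {A, B, C, D, E, F, G}, which is every attribute, so {C, D, G} is a candidate key.
These are minimal and exhaustive — every other superkey contains one of them.

{A, G}, {B, G}, {C, D, G}, {E, G}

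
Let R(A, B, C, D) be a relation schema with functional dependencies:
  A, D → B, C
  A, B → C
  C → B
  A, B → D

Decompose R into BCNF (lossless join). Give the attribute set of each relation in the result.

Candidate keys of the original relation: {A, B}, {A, C}, {A, D}.
{A, B, C, D}: {C} determines {B, C} here but is not a superkey — split on C → B, giving {B, C} and {A, C, D}.
{B, C} is in BCNF.
{A, C, D} is in BCNF.

{A, C, D}; {B, C}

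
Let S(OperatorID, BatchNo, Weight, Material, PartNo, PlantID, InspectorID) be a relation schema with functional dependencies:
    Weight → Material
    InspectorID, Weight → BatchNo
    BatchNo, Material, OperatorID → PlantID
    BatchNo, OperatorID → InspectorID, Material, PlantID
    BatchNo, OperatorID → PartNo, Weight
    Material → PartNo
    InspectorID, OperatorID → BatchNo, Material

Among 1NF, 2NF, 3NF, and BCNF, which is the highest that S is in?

2NF

Candidate keys: {BatchNo, OperatorID}, {InspectorID, OperatorID}. Prime attributes: {BatchNo, InspectorID, OperatorID}.
Weight → Material: {Weight}⁺ = {Material, PartNo, Weight}, which is not all of the attributes, so the left side is not a superkey — BCNF is violated.
Weight → Material determines the non-prime attribute {Material} from a non-superkey — 3NF is violated.
No proper subset of a key has a non-prime attribute in its closure, so there is no partial dependency; 2NF holds.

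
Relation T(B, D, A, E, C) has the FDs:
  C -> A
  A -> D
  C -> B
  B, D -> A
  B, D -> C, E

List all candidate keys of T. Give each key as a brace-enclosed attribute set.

{C}⁺ = {A, B, C, D, E}, which is every attribute, so {C} is a candidate key.
{A, B}⁺ = {A, B, C, D, E}, which is every attribute, so {A, B} is a candidate key.
{B, D}⁺ = {A, B, C, D, E}, which is every attribute, so {B, D} is a candidate key.
These are minimal and exhaustive — every other superkey contains one of them.

{A, B}, {B, D}, {C}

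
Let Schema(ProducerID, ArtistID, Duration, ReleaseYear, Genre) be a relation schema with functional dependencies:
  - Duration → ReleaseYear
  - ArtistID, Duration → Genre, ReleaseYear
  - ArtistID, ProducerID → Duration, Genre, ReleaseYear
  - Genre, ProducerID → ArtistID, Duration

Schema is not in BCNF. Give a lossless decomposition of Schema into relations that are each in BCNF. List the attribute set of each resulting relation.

Candidate keys of the original relation: {ArtistID, ProducerID}, {Genre, ProducerID}.
In {ArtistID, Duration, Genre, ProducerID, ReleaseYear}, {Duration} is not a superkey ({Duration}⁺ restricted to this set is {Duration, ReleaseYear}), so split on Duration → ReleaseYear into {Duration, ReleaseYear} and {ArtistID, Duration, Genre, ProducerID}.
{Duration, ReleaseYear} is in BCNF.
In {ArtistID, Duration, Genre, ProducerID}, {ArtistID, Duration} is not a superkey ({ArtistID, Duration}⁺ restricted to this set is {ArtistID, Duration, Genre}), so split on ArtistID, Duration → Genre into {ArtistID, Duration, Genre} and {ArtistID, Duration, ProducerID}.
{ArtistID, Duration, Genre} is in BCNF.
{ArtistID, Duration, ProducerID} is in BCNF.

{ArtistID, Duration, Genre}; {ArtistID, Duration, ProducerID}; {Duration, ReleaseYear}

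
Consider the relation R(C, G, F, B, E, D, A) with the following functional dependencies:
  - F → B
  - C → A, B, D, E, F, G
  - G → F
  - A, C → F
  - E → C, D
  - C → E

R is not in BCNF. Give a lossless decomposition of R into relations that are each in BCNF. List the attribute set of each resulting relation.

{A, C, D, E, G}; {B, F}; {F, G}

Candidate keys of the original relation: {C}, {E}.
{A, B, C, D, E, F, G}: {F} determines {B, F} here but is not a superkey — split on F → B, giving {B, F} and {A, C, D, E, F, G}.
{B, F}: every determinant is a superkey — BCNF.
{A, C, D, E, F, G}: {G} determines {F, G} here but is not a superkey — split on G → F, giving {F, G} and {A, C, D, E, G}.
{F, G}: every determinant is a superkey — BCNF.
{A, C, D, E, G}: every determinant is a superkey — BCNF.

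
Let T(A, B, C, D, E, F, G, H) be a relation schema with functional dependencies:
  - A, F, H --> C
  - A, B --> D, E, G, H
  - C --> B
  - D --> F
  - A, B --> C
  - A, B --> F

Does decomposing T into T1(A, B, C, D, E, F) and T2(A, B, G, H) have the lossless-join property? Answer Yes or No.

Yes

The shared attributes are {A, B} and {A, B}⁺ = {A, B, C, D, E, F, G, H}.
This includes all of T1, so the common attributes are a superkey of T1 — the join is lossless.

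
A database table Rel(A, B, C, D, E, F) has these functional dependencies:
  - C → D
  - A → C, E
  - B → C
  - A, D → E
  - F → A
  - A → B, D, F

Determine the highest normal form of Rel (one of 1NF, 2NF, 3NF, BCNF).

Candidate keys: {A}, {F}. Prime attributes: {A, F}.
For C → D we have {C}⁺ = {C, D}; {C} is not a superkey, so BCNF fails.
C → D determines the non-prime attribute {D} from a non-superkey — 3NF is violated.
Every candidate key is a single attribute, so no partial dependency is possible; 2NF holds.

2NF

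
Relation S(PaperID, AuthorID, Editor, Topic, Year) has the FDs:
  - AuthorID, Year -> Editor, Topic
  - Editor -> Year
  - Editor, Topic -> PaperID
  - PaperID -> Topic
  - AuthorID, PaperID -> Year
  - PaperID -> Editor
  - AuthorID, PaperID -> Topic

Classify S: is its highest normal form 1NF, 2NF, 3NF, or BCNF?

1NF

Candidate keys: {AuthorID, Editor}, {AuthorID, PaperID}, {AuthorID, Year}. Prime attributes: {AuthorID, Editor, PaperID, Year}.
Editor -> Year breaks BCNF: {Editor}⁺ = {Editor, Year}, so {Editor} is not a superkey.
PaperID -> Topic has non-prime {Topic} on the right and a non-superkey on the left, so 3NF fails.
The proper key subset {PaperID} of {AuthorID, PaperID} determines non-prime {Topic}, so the relation is not even in 2NF.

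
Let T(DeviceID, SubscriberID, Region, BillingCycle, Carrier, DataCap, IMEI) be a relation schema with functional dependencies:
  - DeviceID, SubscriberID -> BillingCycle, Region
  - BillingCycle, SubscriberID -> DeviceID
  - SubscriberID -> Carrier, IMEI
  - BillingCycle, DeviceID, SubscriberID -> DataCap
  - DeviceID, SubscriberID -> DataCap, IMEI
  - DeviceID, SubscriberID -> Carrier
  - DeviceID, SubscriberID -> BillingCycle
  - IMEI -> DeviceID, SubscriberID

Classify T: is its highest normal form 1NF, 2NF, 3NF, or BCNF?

Candidate keys: {IMEI}, {SubscriberID}. Prime attributes: {IMEI, SubscriberID}.
Every FD has a superkey on the left, so the relation is in BCNF.

BCNF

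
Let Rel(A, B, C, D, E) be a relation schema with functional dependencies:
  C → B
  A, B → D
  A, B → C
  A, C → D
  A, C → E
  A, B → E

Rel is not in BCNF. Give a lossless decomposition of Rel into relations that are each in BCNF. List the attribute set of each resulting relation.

{A, C, D, E}; {B, C}

Candidate keys of the original relation: {A, B}, {A, C}.
{A, B, C, D, E}: {C} determines {B, C} here but is not a superkey — split on C → B, giving {B, C} and {A, C, D, E}.
{B, C}: every determinant is a superkey — BCNF.
{A, C, D, E}: every determinant is a superkey — BCNF.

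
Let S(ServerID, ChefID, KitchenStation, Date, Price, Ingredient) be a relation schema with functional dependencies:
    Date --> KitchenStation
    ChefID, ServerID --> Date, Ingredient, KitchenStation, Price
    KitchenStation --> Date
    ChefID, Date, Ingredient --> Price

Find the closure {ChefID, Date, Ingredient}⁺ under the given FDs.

Start with {ChefID, Date, Ingredient}.
Date --> KitchenStation applies; add {KitchenStation} → now {ChefID, Date, Ingredient, KitchenStation}.
ChefID, Date, Ingredient --> Price applies; add {Price} → now {ChefID, Date, Ingredient, KitchenStation, Price}.
No further FD applies.

{ChefID, Date, Ingredient, KitchenStation, Price}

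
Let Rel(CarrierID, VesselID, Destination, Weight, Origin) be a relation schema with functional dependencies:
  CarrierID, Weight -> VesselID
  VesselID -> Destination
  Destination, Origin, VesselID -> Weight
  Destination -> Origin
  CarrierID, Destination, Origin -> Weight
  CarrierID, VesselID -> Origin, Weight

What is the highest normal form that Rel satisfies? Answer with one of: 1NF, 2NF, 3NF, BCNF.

1NF

Candidate keys: {CarrierID, Destination}, {CarrierID, VesselID}, {CarrierID, Weight}. Prime attributes: {CarrierID, Destination, VesselID, Weight}.
VesselID -> Destination: {VesselID}⁺ = {Destination, Origin, VesselID, Weight}, which is not all of the attributes, so the left side is not a superkey — BCNF is violated.
Destination -> Origin has non-prime {Origin} on the right and a non-superkey on the left, so 3NF fails.
The proper key subset {Destination} of {CarrierID, Destination} determines non-prime {Origin}, so the relation is not even in 2NF.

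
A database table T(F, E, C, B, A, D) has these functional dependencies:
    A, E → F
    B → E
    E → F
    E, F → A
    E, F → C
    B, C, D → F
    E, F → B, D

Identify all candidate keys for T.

{B}, {E}

{B}⁺ = {A, B, C, D, E, F}, which is every attribute, so {B} is a candidate key.
{E}⁺ = {A, B, C, D, E, F}, which is every attribute, so {E} is a candidate key.
No proper subset of any of these is a key, and no other minimal superkey exists.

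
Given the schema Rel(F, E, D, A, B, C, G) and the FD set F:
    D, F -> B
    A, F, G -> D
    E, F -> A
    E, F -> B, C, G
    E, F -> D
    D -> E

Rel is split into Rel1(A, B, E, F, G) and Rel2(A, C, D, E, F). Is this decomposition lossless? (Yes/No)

The shared attributes are {A, E, F} and {A, E, F}⁺ = {A, B, C, D, E, F, G}.
Since Rel1 ⊆ {A, B, C, D, E, F, G}, the intersection is a superkey of Rel1; the decomposition is lossless.

Yes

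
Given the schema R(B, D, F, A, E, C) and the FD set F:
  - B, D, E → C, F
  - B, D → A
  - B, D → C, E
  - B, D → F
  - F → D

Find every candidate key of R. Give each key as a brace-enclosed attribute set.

{B, D}, {B, F}

{B} never appears on the right of any FD, so every key must include it.
Closure of {B, D} is {A, B, C, D, E, F}, the whole schema; {B, D} is a candidate key.
Closure of {B, F} is {A, B, C, D, E, F}, the whole schema; {B, F} is a candidate key.
Any other superkey properly contains one of these, so there are no further candidate keys.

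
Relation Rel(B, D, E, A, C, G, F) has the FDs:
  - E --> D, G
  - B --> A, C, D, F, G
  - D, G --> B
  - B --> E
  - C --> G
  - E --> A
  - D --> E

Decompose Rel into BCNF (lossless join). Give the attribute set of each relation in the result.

{A, B, C, D, E, F}; {C, G}

Candidate keys of the original relation: {B}, {D}, {E}.
{A, B, C, D, E, F, G}: {C} determines {C, G} here but is not a superkey — split on C --> G, giving {C, G} and {A, B, C, D, E, F}.
{C, G}: every determinant is a superkey — BCNF.
{A, B, C, D, E, F}: every determinant is a superkey — BCNF.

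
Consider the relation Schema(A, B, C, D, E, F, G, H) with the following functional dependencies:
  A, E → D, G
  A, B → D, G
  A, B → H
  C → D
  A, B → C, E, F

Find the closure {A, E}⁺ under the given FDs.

Start with {A, E}.
A, E → D, G applies; add {D, G} → now {A, D, E, G}.
No further FD applies.

{A, D, E, G}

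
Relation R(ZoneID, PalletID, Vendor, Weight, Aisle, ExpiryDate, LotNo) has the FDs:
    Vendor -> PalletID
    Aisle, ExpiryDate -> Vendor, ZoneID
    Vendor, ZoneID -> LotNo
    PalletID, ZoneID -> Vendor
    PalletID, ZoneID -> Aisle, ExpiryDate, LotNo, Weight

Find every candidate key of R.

{Aisle, ExpiryDate}, {PalletID, ZoneID}, {Vendor, ZoneID}

{Aisle, ExpiryDate}⁺ = {Aisle, ExpiryDate, LotNo, PalletID, Vendor, Weight, ZoneID} — all of the relation — so {Aisle, ExpiryDate} is a candidate key.
{PalletID, ZoneID}⁺ = {Aisle, ExpiryDate, LotNo, PalletID, Vendor, Weight, ZoneID} — all of the relation — so {PalletID, ZoneID} is a candidate key.
{Vendor, ZoneID}⁺ = {Aisle, ExpiryDate, LotNo, PalletID, Vendor, Weight, ZoneID} — all of the relation — so {Vendor, ZoneID} is a candidate key.
No proper subset of any of these is a key, and no other minimal superkey exists.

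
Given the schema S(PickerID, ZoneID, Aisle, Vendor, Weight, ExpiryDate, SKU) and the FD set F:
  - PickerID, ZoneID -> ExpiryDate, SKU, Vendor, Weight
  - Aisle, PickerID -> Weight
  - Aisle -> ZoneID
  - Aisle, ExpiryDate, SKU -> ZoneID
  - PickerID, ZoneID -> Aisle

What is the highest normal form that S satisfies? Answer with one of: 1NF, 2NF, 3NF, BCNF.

3NF

Candidate keys: {Aisle, PickerID}, {PickerID, ZoneID}. Prime attributes: {Aisle, PickerID, ZoneID}.
Aisle -> ZoneID breaks BCNF: {Aisle}⁺ = {Aisle, ZoneID}, so {Aisle} is not a superkey.
Since {ZoneID} ⊆ prime attributes and every other non-superkey FD also has a prime right side, the schema is in 3NF.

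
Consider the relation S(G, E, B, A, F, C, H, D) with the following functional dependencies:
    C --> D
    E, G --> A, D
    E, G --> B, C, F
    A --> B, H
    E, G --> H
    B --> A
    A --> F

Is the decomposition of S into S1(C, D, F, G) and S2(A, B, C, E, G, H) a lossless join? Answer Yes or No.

Common attributes: {C, G}; their closure is {C, D, G}.
Neither S1 nor S2 is contained in that closure, so the decomposition is lossy.

No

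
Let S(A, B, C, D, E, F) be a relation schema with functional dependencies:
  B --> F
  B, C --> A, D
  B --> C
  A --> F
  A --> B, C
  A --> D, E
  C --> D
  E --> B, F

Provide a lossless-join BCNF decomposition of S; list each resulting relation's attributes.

Candidate keys of the original relation: {A}, {B}, {E}.
In {A, B, C, D, E, F}, {C} is not a superkey ({C}⁺ restricted to this set is {C, D}), so split on C --> D into {C, D} and {A, B, C, E, F}.
{C, D} is in BCNF.
{A, B, C, E, F} is in BCNF.

{A, B, C, E, F}; {C, D}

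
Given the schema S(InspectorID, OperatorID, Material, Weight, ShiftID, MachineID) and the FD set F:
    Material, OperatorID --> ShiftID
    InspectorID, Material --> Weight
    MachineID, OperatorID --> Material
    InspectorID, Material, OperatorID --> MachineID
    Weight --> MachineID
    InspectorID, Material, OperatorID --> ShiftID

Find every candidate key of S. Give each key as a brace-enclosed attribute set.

Attributes never on any right-hand side: {InspectorID, OperatorID} — every candidate key must contain all of them.
{InspectorID, MachineID, OperatorID}⁺ = {InspectorID, MachineID, Material, OperatorID, ShiftID, Weight} — all of the relation — so {InspectorID, MachineID, OperatorID} is a candidate key.
{InspectorID, Material, OperatorID}⁺ = {InspectorID, MachineID, Material, OperatorID, ShiftID, Weight} — all of the relation — so {InspectorID, Material, OperatorID} is a candidate key.
{InspectorID, OperatorID, Weight}⁺ = {InspectorID, MachineID, Material, OperatorID, ShiftID, Weight} — all of the relation — so {InspectorID, OperatorID, Weight} is a candidate key.
Any other superkey properly contains one of these, so there are no further candidate keys.

{InspectorID, MachineID, OperatorID}, {InspectorID, Material, OperatorID}, {InspectorID, OperatorID, Weight}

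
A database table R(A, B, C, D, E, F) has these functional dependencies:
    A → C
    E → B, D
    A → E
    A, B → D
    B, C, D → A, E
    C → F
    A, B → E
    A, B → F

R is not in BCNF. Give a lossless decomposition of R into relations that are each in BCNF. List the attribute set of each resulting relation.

Candidate keys of the original relation: {A}, {B, C, D}, {C, E}.
Within {A, B, C, D, E, F}: {E}⁺ ∩ {A, B, C, D, E, F} = {B, D, E}, not the whole set, so E → B, D violates BCNF; decompose into {B, D, E} and {A, C, E, F}.
{B, D, E} has no BCNF violation.
Within {A, C, E, F}: {C}⁺ ∩ {A, C, E, F} = {C, F}, not the whole set, so C → F violates BCNF; decompose into {C, F} and {A, C, E}.
{C, F} has no BCNF violation.
{A, C, E} has no BCNF violation.

{A, C, E}; {B, D, E}; {C, F}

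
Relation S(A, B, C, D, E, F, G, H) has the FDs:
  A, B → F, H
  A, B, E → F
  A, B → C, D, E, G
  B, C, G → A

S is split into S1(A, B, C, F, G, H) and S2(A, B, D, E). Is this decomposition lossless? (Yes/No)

Yes

The shared attributes are {A, B} and {A, B}⁺ = {A, B, C, D, E, F, G, H}.
S1 is contained in that closure, so S1 ∩ S2 → S1 holds and the join is lossless.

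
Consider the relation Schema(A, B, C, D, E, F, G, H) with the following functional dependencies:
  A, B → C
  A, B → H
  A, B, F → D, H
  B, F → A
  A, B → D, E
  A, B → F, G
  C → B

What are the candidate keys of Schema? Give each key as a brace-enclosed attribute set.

{A, B}, {A, C}, {B, F}, {C, F}

{A, B}⁺ = {A, B, C, D, E, F, G, H}, which is every attribute, so {A, B} is a candidate key.
{A, C}⁺ = {A, B, C, D, E, F, G, H}, which is every attribute, so {A, C} is a candidate key.
{B, F}⁺ = {A, B, C, D, E, F, G, H}, which is every attribute, so {B, F} is a candidate key.
{C, F}⁺ = {A, B, C, D, E, F, G, H}, which is every attribute, so {C, F} is a candidate key.
No proper subset of any of these is a key, and no other minimal superkey exists.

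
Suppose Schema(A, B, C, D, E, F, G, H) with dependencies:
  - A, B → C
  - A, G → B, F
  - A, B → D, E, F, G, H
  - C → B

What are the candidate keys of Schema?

No FD produces {A}, so it must be in every candidate key.
{A, B} is a candidate key since {A, B}⁺ = {A, B, C, D, E, F, G, H} covers every attribute.
{A, C} is a candidate key since {A, C}⁺ = {A, B, C, D, E, F, G, H} covers every attribute.
{A, G} is a candidate key since {A, G}⁺ = {A, B, C, D, E, F, G, H} covers every attribute.
Any other superkey properly contains one of these, so there are no further candidate keys.

{A, B}, {A, C}, {A, G}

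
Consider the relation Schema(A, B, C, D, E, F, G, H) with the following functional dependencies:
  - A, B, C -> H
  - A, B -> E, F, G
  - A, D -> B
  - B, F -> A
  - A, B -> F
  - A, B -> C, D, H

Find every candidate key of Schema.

{A, B}, {A, D}, {B, F}

Closure of {A, B} is {A, B, C, D, E, F, G, H}, the whole schema; {A, B} is a candidate key.
Closure of {A, D} is {A, B, C, D, E, F, G, H}, the whole schema; {A, D} is a candidate key.
Closure of {B, F} is {A, B, C, D, E, F, G, H}, the whole schema; {B, F} is a candidate key.
These are minimal and exhaustive — every other superkey contains one of them.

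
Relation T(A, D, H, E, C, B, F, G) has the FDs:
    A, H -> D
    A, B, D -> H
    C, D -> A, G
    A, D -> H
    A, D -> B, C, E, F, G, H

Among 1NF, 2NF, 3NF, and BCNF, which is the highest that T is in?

BCNF

Candidate keys: {A, D}, {A, H}, {C, D}. Prime attributes: {A, C, D, H}.
The left-hand side of every FD is a superkey, so BCNF is satisfied.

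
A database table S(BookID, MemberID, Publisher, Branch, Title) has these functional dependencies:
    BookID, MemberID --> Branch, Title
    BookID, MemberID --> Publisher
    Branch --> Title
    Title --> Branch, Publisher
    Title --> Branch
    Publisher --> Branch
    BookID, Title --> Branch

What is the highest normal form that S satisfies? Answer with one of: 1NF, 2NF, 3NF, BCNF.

Candidate key: {BookID, MemberID}. Prime attributes: {BookID, MemberID}.
For Branch --> Title we have {Branch}⁺ = {Branch, Publisher, Title}; {Branch} is not a superkey, so BCNF fails.
Because {Title} is non-prime and the left side of Branch --> Title is not a superkey, the relation is not in 3NF.
No non-prime attribute depends on a proper subset of any candidate key, so 2NF holds.

2NF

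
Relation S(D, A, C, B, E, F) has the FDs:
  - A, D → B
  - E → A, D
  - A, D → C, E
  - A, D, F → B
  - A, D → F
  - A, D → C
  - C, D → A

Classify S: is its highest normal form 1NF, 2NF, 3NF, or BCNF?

Candidate keys: {A, D}, {C, D}, {E}. Prime attributes: {A, C, D, E}.
Every FD has a superkey on the left, so the relation is in BCNF.

BCNF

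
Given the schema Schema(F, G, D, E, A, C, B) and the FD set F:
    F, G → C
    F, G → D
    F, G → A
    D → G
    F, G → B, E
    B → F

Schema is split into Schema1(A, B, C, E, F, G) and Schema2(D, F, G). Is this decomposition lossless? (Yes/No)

The shared attributes are {F, G} and {F, G}⁺ = {A, B, C, D, E, F, G}.
Schema1 is contained in that closure, so Schema1 ∩ Schema2 → Schema1 holds and the join is lossless.

Yes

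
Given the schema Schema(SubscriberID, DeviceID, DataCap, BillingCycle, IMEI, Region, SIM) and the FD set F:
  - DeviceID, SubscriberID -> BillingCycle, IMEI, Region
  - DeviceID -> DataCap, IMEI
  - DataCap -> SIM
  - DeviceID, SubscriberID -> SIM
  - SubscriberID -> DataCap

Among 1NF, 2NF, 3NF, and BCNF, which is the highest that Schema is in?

1NF

Candidate key: {DeviceID, SubscriberID}. Prime attributes: {DeviceID, SubscriberID}.
For DeviceID -> DataCap, IMEI we have {DeviceID}⁺ = {DataCap, DeviceID, IMEI, SIM}; {DeviceID} is not a superkey, so BCNF fails.
DeviceID -> DataCap, IMEI has non-prime {DataCap, IMEI} on the right and a non-superkey on the left, so 3NF fails.
{DeviceID} is a proper subset of the key {DeviceID, SubscriberID}, and {DeviceID}⁺ contains the non-prime attributes {DataCap, IMEI, SIM} — a partial dependency, so 2NF is violated.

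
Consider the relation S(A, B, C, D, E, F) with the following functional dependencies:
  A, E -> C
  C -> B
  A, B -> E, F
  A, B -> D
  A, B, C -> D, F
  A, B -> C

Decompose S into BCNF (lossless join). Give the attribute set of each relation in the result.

Candidate keys of the original relation: {A, B}, {A, C}, {A, E}.
{A, B, C, D, E, F}: {C} determines {B, C} here but is not a superkey — split on C -> B, giving {B, C} and {A, C, D, E, F}.
{B, C} is in BCNF.
{A, C, D, E, F} is in BCNF.

{A, C, D, E, F}; {B, C}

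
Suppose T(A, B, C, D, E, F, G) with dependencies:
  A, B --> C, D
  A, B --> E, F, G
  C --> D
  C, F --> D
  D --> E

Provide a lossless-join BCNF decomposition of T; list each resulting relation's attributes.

Candidate key of the original relation: {A, B}.
In {A, B, C, D, E, F, G}, {C} is not a superkey ({C}⁺ restricted to this set is {C, D, E}), so split on C --> D, E into {C, D, E} and {A, B, C, F, G}.
In {C, D, E}, {D} is not a superkey ({D}⁺ restricted to this set is {D, E}), so split on D --> E into {D, E} and {C, D}.
{D, E}: every determinant is a superkey — BCNF.
{C, D}: every determinant is a superkey — BCNF.
{A, B, C, F, G}: every determinant is a superkey — BCNF.

{A, B, C, F, G}; {C, D}; {D, E}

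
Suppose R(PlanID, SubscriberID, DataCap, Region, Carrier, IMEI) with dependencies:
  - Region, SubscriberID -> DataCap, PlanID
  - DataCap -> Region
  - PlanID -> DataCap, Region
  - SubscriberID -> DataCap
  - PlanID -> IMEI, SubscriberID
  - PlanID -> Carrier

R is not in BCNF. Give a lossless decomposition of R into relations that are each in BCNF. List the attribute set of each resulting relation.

{Carrier, DataCap, IMEI, PlanID, SubscriberID}; {DataCap, Region}

Candidate keys of the original relation: {PlanID}, {SubscriberID}.
In {Carrier, DataCap, IMEI, PlanID, Region, SubscriberID}, {DataCap} is not a superkey ({DataCap}⁺ restricted to this set is {DataCap, Region}), so split on DataCap -> Region into {DataCap, Region} and {Carrier, DataCap, IMEI, PlanID, SubscriberID}.
{DataCap, Region}: every determinant is a superkey — BCNF.
{Carrier, DataCap, IMEI, PlanID, SubscriberID}: every determinant is a superkey — BCNF.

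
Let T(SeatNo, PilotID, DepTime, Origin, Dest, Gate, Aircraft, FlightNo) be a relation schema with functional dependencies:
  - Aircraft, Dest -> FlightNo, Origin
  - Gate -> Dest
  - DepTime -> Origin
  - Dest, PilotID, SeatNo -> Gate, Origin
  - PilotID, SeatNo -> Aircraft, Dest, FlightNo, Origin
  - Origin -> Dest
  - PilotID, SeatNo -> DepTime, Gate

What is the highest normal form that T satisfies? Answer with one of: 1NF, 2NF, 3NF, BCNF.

2NF

Candidate key: {PilotID, SeatNo}. Prime attributes: {PilotID, SeatNo}.
Aircraft, Dest -> FlightNo, Origin breaks BCNF: {Aircraft, Dest}⁺ = {Aircraft, Dest, FlightNo, Origin}, so {Aircraft, Dest} is not a superkey.
Aircraft, Dest -> FlightNo, Origin determines the non-prime attributes {FlightNo, Origin} from a non-superkey — 3NF is violated.
No non-prime attribute depends on a proper subset of any candidate key, so 2NF holds.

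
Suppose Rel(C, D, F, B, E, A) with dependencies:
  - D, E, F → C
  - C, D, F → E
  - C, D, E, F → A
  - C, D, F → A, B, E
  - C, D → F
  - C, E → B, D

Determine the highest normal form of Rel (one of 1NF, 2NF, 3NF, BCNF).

BCNF

Candidate keys: {C, D}, {C, E}, {D, E, F}. Prime attributes: {C, D, E, F}.
Each dependency's left side is a superkey — BCNF holds.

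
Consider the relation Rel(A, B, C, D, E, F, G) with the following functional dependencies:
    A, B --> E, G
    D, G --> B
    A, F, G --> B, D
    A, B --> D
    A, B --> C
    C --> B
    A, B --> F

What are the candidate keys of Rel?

Attributes never on any right-hand side: {A} — every candidate key must contain it.
{A, B}⁺ = {A, B, C, D, E, F, G}, which is every attribute, so {A, B} is a candidate key.
{A, C}⁺ = {A, B, C, D, E, F, G}, which is every attribute, so {A, C} is a candidate key.
{A, D, G}⁺ = {A, B, C, D, E, F, G}, which is every attribute, so {A, D, G} is a candidate key.
{A, F, G}⁺ = {A, B, C, D, E, F, G}, which is every attribute, so {A, F, G} is a candidate key.
These are minimal and exhaustive — every other superkey contains one of them.

{A, B}, {A, C}, {A, D, G}, {A, F, G}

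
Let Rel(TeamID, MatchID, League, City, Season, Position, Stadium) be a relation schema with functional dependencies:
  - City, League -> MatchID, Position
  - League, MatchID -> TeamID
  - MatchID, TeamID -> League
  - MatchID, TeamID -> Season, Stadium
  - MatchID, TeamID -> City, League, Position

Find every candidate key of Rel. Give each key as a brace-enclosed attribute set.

{City, League}, {League, MatchID}, {MatchID, TeamID}

{City, League}⁺ = {City, League, MatchID, Position, Season, Stadium, TeamID}, which is every attribute, so {City, League} is a candidate key.
{League, MatchID}⁺ = {City, League, MatchID, Position, Season, Stadium, TeamID}, which is every attribute, so {League, MatchID} is a candidate key.
{MatchID, TeamID}⁺ = {City, League, MatchID, Position, Season, Stadium, TeamID}, which is every attribute, so {MatchID, TeamID} is a candidate key.
These are minimal and exhaustive — every other superkey contains one of them.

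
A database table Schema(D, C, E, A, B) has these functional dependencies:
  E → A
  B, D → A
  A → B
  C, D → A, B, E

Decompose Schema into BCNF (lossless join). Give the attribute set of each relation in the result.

Candidate key of the original relation: {C, D}.
Within {A, B, C, D, E}: {E}⁺ ∩ {A, B, C, D, E} = {A, B, E}, not the whole set, so E → A, B violates BCNF; decompose into {A, B, E} and {C, D, E}.
Within {A, B, E}: {A}⁺ ∩ {A, B, E} = {A, B}, not the whole set, so A → B violates BCNF; decompose into {A, B} and {A, E}.
{A, B}: every determinant is a superkey — BCNF.
{A, E}: every determinant is a superkey — BCNF.
{C, D, E}: every determinant is a superkey — BCNF.

{A, B}; {A, E}; {C, D, E}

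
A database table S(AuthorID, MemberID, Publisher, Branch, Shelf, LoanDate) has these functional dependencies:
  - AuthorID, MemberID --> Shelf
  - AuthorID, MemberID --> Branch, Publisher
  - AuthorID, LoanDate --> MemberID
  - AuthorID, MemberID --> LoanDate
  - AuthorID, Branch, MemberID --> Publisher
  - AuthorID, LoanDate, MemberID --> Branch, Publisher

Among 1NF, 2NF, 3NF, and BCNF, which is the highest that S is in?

Candidate keys: {AuthorID, LoanDate}, {AuthorID, MemberID}. Prime attributes: {AuthorID, LoanDate, MemberID}.
The left-hand side of every FD is a superkey, so BCNF is satisfied.

BCNF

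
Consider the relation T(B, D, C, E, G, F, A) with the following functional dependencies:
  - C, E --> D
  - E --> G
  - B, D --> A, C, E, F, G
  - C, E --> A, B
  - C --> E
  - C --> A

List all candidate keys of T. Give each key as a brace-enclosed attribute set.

{C}⁺ = {A, B, C, D, E, F, G}, which is every attribute, so {C} is a candidate key.
{B, D}⁺ = {A, B, C, D, E, F, G}, which is every attribute, so {B, D} is a candidate key.
These are minimal and exhaustive — every other superkey contains one of them.

{B, D}, {C}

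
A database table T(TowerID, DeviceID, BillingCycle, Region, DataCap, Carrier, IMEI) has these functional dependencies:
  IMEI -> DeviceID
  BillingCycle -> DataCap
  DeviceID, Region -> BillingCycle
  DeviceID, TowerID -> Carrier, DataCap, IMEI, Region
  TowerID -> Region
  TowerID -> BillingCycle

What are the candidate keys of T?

Attributes never on any right-hand side: {TowerID} — every candidate key must contain it.
{DeviceID, TowerID}⁺ = {BillingCycle, Carrier, DataCap, DeviceID, IMEI, Region, TowerID} — all of the relation — so {DeviceID, TowerID} is a candidate key.
{IMEI, TowerID}⁺ = {BillingCycle, Carrier, DataCap, DeviceID, IMEI, Region, TowerID} — all of the relation — so {IMEI, TowerID} is a candidate key.
These are minimal and exhaustive — every other superkey contains one of them.

{DeviceID, TowerID}, {IMEI, TowerID}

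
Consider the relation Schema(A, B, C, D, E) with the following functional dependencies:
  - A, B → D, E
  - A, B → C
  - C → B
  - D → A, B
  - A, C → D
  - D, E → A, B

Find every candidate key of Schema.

{D}⁺ = {A, B, C, D, E}, which is every attribute, so {D} is a candidate key.
{A, B}⁺ = {A, B, C, D, E}, which is every attribute, so {A, B} is a candidate key.
{A, C}⁺ = {A, B, C, D, E}, which is every attribute, so {A, C} is a candidate key.
No proper subset of any of these is a key, and no other minimal superkey exists.

{A, B}, {A, C}, {D}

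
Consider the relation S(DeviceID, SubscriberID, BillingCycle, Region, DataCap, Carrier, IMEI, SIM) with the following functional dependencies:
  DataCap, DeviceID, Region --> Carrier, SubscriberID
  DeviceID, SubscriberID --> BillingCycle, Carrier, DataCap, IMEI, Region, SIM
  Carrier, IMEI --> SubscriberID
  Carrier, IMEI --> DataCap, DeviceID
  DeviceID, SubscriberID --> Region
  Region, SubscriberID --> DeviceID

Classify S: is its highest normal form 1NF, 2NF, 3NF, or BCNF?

BCNF

Candidate keys: {Carrier, IMEI}, {DataCap, DeviceID, Region}, {DeviceID, SubscriberID}, {Region, SubscriberID}. Prime attributes: {Carrier, DataCap, DeviceID, IMEI, Region, SubscriberID}.
The left-hand side of every FD is a superkey, so BCNF is satisfied.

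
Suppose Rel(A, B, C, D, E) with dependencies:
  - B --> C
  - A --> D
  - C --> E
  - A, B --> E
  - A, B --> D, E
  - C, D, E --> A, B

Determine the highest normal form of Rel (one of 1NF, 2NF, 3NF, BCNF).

Candidate keys: {A, B}, {A, C}, {B, D}, {C, D}. Prime attributes: {A, B, C, D}.
For B --> C we have {B}⁺ = {B, C, E}; {B} is not a superkey, so BCNF fails.
C --> E determines the non-prime attribute {E} from a non-superkey — 3NF is violated.
The proper key subset {B} of {A, B} determines non-prime {E}, so the relation is not even in 2NF.

1NF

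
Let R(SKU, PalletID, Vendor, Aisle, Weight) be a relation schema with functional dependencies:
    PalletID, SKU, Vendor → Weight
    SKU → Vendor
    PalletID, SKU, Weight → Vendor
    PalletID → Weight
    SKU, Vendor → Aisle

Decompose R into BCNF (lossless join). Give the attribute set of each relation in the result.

Candidate key of the original relation: {PalletID, SKU}.
Within {Aisle, PalletID, SKU, Vendor, Weight}: {SKU}⁺ ∩ {Aisle, PalletID, SKU, Vendor, Weight} = {Aisle, SKU, Vendor}, not the whole set, so SKU → Aisle, Vendor violates BCNF; decompose into {Aisle, SKU, Vendor} and {PalletID, SKU, Weight}.
{Aisle, SKU, Vendor}: every determinant is a superkey — BCNF.
Within {PalletID, SKU, Weight}: {PalletID}⁺ ∩ {PalletID, SKU, Weight} = {PalletID, Weight}, not the whole set, so PalletID → Weight violates BCNF; decompose into {PalletID, Weight} and {PalletID, SKU}.
{PalletID, Weight}: every determinant is a superkey — BCNF.
{PalletID, SKU}: every determinant is a superkey — BCNF.

{Aisle, SKU, Vendor}; {PalletID, SKU}; {PalletID, Weight}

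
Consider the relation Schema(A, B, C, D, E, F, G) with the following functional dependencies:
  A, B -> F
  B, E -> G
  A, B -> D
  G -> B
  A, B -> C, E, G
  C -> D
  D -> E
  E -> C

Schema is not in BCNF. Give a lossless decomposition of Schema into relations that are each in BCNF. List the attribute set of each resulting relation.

{A, B, E, F}; {B, G}; {C, D, E}; {C, G}

Candidate keys of the original relation: {A, B}, {A, G}.
{A, B, C, D, E, F, G}: {B, E} determines {B, C, D, E, G} here but is not a superkey — split on B, E -> C, D, G, giving {B, C, D, E, G} and {A, B, E, F}.
{B, C, D, E, G}: {G} determines {B, G} here but is not a superkey — split on G -> B, giving {B, G} and {C, D, E, G}.
{B, G} is in BCNF.
{C, D, E, G}: {C} determines {C, D, E} here but is not a superkey — split on C -> D, E, giving {C, D, E} and {C, G}.
{C, D, E} is in BCNF.
{C, G} is in BCNF.
{A, B, E, F} is in BCNF.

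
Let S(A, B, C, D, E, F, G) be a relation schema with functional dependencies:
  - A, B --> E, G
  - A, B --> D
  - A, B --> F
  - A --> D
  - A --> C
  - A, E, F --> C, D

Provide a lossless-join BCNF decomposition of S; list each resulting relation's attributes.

{A, B, E, F, G}; {A, C, D}

Candidate key of the original relation: {A, B}.
Within {A, B, C, D, E, F, G}: {A}⁺ ∩ {A, B, C, D, E, F, G} = {A, C, D}, not the whole set, so A --> C, D violates BCNF; decompose into {A, C, D} and {A, B, E, F, G}.
{A, C, D}: every determinant is a superkey — BCNF.
{A, B, E, F, G}: every determinant is a superkey — BCNF.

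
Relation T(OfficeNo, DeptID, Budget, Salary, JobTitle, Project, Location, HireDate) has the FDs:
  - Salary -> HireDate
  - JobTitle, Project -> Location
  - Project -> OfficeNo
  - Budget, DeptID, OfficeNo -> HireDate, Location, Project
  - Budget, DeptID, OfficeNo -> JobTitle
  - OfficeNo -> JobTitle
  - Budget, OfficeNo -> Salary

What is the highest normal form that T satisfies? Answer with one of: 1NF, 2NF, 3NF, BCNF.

Candidate keys: {Budget, DeptID, OfficeNo}, {Budget, DeptID, Project}. Prime attributes: {Budget, DeptID, OfficeNo, Project}.
Salary -> HireDate breaks BCNF: {Salary}⁺ = {HireDate, Salary}, so {Salary} is not a superkey.
Because {HireDate} is non-prime and the left side of Salary -> HireDate is not a superkey, the relation is not in 3NF.
The proper key subset {OfficeNo} of {Budget, DeptID, OfficeNo} determines non-prime {JobTitle}, so the relation is not even in 2NF.

1NF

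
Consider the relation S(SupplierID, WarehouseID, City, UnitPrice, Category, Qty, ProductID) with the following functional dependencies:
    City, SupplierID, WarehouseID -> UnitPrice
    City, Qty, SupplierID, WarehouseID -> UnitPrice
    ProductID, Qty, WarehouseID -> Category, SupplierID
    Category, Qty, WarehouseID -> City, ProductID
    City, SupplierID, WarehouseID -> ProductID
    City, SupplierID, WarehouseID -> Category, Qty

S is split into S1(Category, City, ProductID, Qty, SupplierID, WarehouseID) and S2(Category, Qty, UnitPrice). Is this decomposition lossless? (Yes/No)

Common attributes: {Category, Qty}; their closure is {Category, Qty}.
Neither S1 nor S2 is contained in that closure, so the decomposition is lossy.

No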